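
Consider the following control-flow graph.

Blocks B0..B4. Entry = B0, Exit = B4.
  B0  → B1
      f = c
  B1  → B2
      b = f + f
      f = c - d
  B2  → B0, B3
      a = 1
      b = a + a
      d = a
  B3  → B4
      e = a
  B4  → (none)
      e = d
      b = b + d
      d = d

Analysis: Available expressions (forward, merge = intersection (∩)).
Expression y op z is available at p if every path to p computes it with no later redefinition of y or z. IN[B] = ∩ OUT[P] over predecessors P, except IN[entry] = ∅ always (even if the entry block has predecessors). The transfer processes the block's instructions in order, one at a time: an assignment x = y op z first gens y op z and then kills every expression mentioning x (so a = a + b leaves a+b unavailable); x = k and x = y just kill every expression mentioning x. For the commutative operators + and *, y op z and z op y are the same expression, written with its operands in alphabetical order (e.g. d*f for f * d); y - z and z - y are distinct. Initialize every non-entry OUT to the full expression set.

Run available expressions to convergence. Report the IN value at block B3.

Per-block solution:
  B0:   IN={}   OUT={}
  B1:   IN={}   OUT={c-d}
  B2:   IN={c-d}   OUT={a+a}
  B3:   IN={a+a}   OUT={a+a}
  B4:   IN={a+a}   OUT={a+a}

Merge at B3: IN[B3] = OUT[B2] = {a+a}

Answer: {a+a}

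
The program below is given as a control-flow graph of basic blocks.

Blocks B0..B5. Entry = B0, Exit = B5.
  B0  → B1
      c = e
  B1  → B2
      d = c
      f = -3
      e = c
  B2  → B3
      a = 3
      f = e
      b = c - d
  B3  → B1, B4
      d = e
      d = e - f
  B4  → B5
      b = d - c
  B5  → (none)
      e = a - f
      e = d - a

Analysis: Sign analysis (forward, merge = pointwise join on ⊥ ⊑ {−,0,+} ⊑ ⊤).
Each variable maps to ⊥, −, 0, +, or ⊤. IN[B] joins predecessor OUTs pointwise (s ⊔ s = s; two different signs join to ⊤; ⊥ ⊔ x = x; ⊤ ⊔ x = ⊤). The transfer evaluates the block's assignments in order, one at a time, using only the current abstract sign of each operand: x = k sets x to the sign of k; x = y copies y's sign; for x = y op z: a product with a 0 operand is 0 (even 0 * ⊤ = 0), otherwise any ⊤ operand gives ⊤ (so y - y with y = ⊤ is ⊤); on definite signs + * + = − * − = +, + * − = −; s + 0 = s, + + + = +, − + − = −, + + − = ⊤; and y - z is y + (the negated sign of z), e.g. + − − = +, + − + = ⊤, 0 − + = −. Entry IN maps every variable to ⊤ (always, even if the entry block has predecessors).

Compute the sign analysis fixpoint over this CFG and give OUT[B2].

Answer: {a: +, b: ⊤, c: ⊤, d: ⊤, e: ⊤, f: ⊤}

Working:
Converged values:
  B0:  IN=(all ⊤)  OUT=(all ⊤)
  B1:  IN=(all ⊤)  OUT={f:-; rest ⊤}
  B2:  IN={f:-; rest ⊤}  OUT={a:+; rest ⊤}
  B3:  IN={a:+; rest ⊤}  OUT={a:+; rest ⊤}
  B4:  IN={a:+; rest ⊤}  OUT={a:+; rest ⊤}
  B5:  IN={a:+; rest ⊤}  OUT={a:+; rest ⊤}

Merge at B2: IN[B2] = OUT[B1] = {a: ⊤, b: ⊤, c: ⊤, d: ⊤, e: ⊤, f: -}
Applying B2's transfer function to that IN value gives OUT[B2] (row B2 above).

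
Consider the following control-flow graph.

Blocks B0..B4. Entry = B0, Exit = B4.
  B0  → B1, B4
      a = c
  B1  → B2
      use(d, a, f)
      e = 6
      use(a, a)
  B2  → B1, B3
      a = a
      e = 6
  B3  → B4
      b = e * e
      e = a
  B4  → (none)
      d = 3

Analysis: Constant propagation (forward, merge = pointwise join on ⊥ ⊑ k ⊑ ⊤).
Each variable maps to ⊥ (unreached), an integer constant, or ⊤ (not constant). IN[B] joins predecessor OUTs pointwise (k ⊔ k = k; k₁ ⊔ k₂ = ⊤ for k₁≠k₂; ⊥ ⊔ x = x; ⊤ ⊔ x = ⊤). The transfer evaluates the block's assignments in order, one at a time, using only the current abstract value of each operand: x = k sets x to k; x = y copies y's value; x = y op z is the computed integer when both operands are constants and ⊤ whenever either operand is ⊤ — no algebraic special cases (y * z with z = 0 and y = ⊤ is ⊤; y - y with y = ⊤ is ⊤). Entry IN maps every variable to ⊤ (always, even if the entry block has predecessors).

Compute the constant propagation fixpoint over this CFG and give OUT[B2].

Answer: {a: ⊤, b: ⊤, c: ⊤, d: ⊤, e: 6, f: ⊤}

Trace:
Per-block solution:
  B0:  IN=(all ⊤)  OUT=(all ⊤)
  B1:  IN=(all ⊤)  OUT={e:6; rest ⊤}
  B2:  IN={e:6; rest ⊤}  OUT={e:6; rest ⊤}
  B3:  IN={e:6; rest ⊤}  OUT={b:36; rest ⊤}
  B4:  IN=(all ⊤)  OUT={d:3; rest ⊤}

Merge at B2: IN[B2] = OUT[B1] = {a: ⊤, b: ⊤, c: ⊤, d: ⊤, e: 6, f: ⊤}
Applying B2's transfer function to that IN value gives OUT[B2] (row B2 above).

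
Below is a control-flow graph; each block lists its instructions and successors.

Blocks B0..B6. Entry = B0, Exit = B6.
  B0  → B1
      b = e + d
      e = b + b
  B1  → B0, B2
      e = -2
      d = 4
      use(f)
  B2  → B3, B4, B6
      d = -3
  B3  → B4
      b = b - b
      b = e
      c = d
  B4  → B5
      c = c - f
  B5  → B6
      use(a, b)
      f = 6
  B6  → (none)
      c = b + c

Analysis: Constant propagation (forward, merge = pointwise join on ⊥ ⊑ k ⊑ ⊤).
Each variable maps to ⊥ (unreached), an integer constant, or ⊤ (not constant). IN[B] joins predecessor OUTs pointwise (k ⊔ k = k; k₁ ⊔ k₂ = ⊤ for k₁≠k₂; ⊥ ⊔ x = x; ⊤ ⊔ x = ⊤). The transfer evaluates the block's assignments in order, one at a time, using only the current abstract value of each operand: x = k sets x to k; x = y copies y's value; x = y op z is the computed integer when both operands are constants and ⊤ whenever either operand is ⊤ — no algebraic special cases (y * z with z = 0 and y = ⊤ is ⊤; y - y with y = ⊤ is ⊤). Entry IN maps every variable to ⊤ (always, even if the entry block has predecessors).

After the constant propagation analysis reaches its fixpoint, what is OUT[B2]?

Converged values:
  B0:  IN=(all ⊤)  OUT=(all ⊤)
  B1:  IN=(all ⊤)  OUT={d:4, e:-2; rest ⊤}
  B2:  IN={d:4, e:-2; rest ⊤}  OUT={d:-3, e:-2; rest ⊤}
  B3:  IN={d:-3, e:-2; rest ⊤}  OUT={b:-2, c:-3, d:-3, e:-2; rest ⊤}
  B4:  IN={d:-3, e:-2; rest ⊤}  OUT={d:-3, e:-2; rest ⊤}
  B5:  IN={d:-3, e:-2; rest ⊤}  OUT={d:-3, e:-2, f:6; rest ⊤}
  B6:  IN={d:-3, e:-2; rest ⊤}  OUT={d:-3, e:-2; rest ⊤}

Merge at B2: IN[B2] = OUT[B1] = {a: ⊤, b: ⊤, c: ⊤, d: 4, e: -2, f: ⊤}
Applying B2's transfer function to that IN value gives OUT[B2] (row B2 above).

Answer: {a: ⊤, b: ⊤, c: ⊤, d: -3, e: -2, f: ⊤}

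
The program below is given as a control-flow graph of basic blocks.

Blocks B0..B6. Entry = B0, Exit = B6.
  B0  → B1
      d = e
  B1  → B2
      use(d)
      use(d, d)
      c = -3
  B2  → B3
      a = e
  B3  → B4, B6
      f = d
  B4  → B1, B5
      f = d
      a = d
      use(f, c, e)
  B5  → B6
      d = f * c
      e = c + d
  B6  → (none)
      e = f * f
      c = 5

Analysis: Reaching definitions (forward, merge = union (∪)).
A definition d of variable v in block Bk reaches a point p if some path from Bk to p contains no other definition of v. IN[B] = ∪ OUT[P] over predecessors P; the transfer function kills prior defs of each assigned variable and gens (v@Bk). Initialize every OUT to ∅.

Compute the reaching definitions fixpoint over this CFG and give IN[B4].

Per-block solution:
  B0:  IN={}  OUT={d@B0}
  B1:  IN={a@B4, c@B1, d@B0, f@B4}  OUT={a@B4, c@B1, d@B0, f@B4}
  B2:  IN={a@B4, c@B1, d@B0, f@B4}  OUT={a@B2, c@B1, d@B0, f@B4}
  B3:  IN={a@B2, c@B1, d@B0, f@B4}  OUT={a@B2, c@B1, d@B0, f@B3}
  B4:  IN={a@B2, c@B1, d@B0, f@B3}  OUT={a@B4, c@B1, d@B0, f@B4}
  B5:  IN={a@B4, c@B1, d@B0, f@B4}  OUT={a@B4, c@B1, d@B5, e@B5, f@B4}
  B6:  IN={a@B2, a@B4, c@B1, d@B0, d@B5, e@B5, f@B3, f@B4}  OUT={a@B2, a@B4, c@B6, d@B0, d@B5, e@B6, f@B3, f@B4}

Merge at B4: IN[B4] = OUT[B3] = {a@B2, c@B1, d@B0, f@B3}

Answer: {a@B2, c@B1, d@B0, f@B3}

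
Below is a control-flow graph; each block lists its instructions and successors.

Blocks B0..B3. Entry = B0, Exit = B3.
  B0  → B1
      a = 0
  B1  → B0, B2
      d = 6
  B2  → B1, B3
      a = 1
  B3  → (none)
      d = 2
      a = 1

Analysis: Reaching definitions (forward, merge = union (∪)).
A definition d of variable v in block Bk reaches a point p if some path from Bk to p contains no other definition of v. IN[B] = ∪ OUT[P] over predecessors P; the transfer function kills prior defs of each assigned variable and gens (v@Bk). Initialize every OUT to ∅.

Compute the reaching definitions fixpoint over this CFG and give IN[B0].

Per-block solution:
  B0:   IN={a@B0, a@B2, d@B1}   OUT={a@B0, d@B1}
  B1:   IN={a@B0, a@B2, d@B1}   OUT={a@B0, a@B2, d@B1}
  B2:   IN={a@B0, a@B2, d@B1}   OUT={a@B2, d@B1}
  B3:   IN={a@B2, d@B1}   OUT={a@B3, d@B3}

Merge at B0 (entry node, so the boundary value {} is joined with the incoming edge(s)): IN[B0] = {} ⊔ OUT[B1] = {a@B0, a@B2, d@B1}

Answer: {a@B0, a@B2, d@B1}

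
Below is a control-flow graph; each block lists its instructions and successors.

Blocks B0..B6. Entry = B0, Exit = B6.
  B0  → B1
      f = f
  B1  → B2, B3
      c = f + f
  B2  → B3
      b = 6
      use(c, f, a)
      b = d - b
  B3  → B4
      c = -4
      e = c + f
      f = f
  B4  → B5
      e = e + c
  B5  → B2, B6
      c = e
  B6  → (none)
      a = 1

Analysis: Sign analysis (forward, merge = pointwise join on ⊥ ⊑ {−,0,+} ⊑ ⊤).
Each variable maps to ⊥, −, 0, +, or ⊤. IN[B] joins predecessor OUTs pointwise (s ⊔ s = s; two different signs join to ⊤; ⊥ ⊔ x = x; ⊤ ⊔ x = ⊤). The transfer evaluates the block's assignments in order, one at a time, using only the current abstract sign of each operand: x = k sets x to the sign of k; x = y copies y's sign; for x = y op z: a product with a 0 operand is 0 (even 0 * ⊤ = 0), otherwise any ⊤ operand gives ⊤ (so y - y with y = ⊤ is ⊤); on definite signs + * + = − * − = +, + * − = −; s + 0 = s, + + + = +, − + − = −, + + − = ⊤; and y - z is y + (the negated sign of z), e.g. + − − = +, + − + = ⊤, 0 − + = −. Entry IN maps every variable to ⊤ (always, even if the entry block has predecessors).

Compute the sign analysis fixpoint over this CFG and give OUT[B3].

Answer: {a: ⊤, b: ⊤, c: -, d: ⊤, e: ⊤, f: ⊤}

Trace:
Converged values:
  B0:   IN=(all ⊤)   OUT=(all ⊤)
  B1:   IN=(all ⊤)   OUT=(all ⊤)
  B2:   IN=(all ⊤)   OUT=(all ⊤)
  B3:   IN=(all ⊤)   OUT={c:-; rest ⊤}
  B4:   IN={c:-; rest ⊤}   OUT={c:-; rest ⊤}
  B5:   IN={c:-; rest ⊤}   OUT=(all ⊤)
  B6:   IN=(all ⊤)   OUT={a:+; rest ⊤}

Merge at B3: IN[B3] = OUT[B1] ⊔ OUT[B2] = {a: ⊤, b: ⊤, c: ⊤, d: ⊤, e: ⊤, f: ⊤}
Applying B3's transfer function to that IN value gives OUT[B3] (row B3 above).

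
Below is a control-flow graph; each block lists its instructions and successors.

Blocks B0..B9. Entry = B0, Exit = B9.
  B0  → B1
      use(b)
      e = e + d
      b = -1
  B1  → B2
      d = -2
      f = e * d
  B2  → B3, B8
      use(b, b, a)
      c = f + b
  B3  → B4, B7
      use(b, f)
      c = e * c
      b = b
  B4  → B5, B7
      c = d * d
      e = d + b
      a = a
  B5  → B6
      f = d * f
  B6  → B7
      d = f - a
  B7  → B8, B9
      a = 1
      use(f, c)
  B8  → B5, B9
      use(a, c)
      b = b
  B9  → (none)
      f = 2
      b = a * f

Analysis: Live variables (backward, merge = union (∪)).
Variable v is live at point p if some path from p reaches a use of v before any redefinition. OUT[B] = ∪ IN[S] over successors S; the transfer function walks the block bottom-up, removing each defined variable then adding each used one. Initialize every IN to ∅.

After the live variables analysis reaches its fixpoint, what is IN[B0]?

Fixpoint table:
  B0:   IN={a, b, d, e}   OUT={a, b, e}
  B1:   IN={a, b, e}   OUT={a, b, d, e, f}
  B2:   IN={a, b, d, e, f}   OUT={a, b, c, d, e, f}
  B3:   IN={a, b, c, d, e, f}   OUT={a, b, c, d, f}
  B4:   IN={a, b, d, f}   OUT={a, b, c, d, f}
  B5:   IN={a, b, c, d, f}   OUT={a, b, c, f}
  B6:   IN={a, b, c, f}   OUT={b, c, d, f}
  B7:   IN={b, c, d, f}   OUT={a, b, c, d, f}
  B8:   IN={a, b, c, d, f}   OUT={a, b, c, d, f}
  B9:   IN={a}   OUT={}

Merge at B0: OUT[B0] = IN[B1] = {a, b, e}
Applying B0's transfer function to that OUT value gives IN[B0] (row B0 above).

Answer: {a, b, d, e}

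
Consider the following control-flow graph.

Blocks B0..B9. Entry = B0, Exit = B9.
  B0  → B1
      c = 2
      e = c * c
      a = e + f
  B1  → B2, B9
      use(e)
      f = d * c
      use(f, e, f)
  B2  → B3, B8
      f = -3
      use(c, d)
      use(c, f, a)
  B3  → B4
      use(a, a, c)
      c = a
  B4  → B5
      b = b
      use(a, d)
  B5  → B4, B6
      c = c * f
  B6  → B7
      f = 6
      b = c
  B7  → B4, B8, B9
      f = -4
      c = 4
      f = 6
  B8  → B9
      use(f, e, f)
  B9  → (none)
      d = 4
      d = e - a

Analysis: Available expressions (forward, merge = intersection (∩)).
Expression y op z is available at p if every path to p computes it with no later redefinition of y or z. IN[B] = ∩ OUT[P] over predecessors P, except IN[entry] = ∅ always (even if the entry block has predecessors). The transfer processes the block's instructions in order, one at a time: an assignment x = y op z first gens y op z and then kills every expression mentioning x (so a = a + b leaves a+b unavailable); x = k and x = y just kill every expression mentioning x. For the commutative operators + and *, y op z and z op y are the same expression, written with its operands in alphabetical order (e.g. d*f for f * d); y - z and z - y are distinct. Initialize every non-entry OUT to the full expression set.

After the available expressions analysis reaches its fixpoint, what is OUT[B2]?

Per-block solution:
  B0:  IN={}  OUT={c*c, e+f}
  B1:  IN={c*c, e+f}  OUT={c*c, c*d}
  B2:  IN={c*c, c*d}  OUT={c*c, c*d}
  B3:  IN={c*c, c*d}  OUT={}
  B4:  IN={}  OUT={}
  B5:  IN={}  OUT={}
  B6:  IN={}  OUT={}
  B7:  IN={}  OUT={}
  B8:  IN={}  OUT={}
  B9:  IN={}  OUT={e-a}

Merge at B2: IN[B2] = OUT[B1] = {c*c, c*d}
Applying B2's transfer function to that IN value gives OUT[B2] (row B2 above).

Answer: {c*c, c*d}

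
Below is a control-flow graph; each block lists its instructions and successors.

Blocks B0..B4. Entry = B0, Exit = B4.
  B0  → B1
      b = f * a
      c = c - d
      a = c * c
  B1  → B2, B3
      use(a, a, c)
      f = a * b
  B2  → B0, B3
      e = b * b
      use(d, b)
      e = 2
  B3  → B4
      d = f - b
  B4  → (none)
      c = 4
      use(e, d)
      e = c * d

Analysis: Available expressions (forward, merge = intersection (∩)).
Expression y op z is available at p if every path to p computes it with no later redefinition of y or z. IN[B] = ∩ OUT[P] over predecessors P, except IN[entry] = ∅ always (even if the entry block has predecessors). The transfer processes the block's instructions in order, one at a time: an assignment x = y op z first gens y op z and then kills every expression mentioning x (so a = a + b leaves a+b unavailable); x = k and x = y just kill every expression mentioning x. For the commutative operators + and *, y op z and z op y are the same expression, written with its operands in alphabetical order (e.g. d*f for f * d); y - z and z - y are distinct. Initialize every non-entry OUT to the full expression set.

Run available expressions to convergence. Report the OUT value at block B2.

Answer: {a*b, b*b, c*c}

Working:
Fixpoint table:
  B0:  IN={}  OUT={c*c}
  B1:  IN={c*c}  OUT={a*b, c*c}
  B2:  IN={a*b, c*c}  OUT={a*b, b*b, c*c}
  B3:  IN={a*b, c*c}  OUT={a*b, c*c, f-b}
  B4:  IN={a*b, c*c, f-b}  OUT={a*b, c*d, f-b}

Merge at B2: IN[B2] = OUT[B1] = {a*b, c*c}
Applying B2's transfer function to that IN value gives OUT[B2] (row B2 above).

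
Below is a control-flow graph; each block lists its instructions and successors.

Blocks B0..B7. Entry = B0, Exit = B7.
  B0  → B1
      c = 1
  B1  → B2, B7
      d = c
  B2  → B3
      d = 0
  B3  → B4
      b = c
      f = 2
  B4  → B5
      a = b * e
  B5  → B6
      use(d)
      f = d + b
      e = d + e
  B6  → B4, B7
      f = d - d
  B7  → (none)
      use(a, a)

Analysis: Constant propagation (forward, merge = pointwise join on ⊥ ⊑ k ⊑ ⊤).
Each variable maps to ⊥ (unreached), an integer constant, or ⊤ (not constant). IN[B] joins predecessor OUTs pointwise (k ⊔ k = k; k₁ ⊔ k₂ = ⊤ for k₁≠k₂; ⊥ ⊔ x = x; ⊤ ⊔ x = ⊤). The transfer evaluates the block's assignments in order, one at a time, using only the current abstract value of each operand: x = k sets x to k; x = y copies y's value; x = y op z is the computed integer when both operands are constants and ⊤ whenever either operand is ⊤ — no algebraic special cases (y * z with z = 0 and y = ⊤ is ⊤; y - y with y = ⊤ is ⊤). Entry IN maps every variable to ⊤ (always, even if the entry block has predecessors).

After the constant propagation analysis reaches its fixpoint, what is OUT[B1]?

Fixpoint table:
  B0:  IN=(all ⊤)  OUT={c:1; rest ⊤}
  B1:  IN={c:1; rest ⊤}  OUT={c:1, d:1; rest ⊤}
  B2:  IN={c:1, d:1; rest ⊤}  OUT={c:1, d:0; rest ⊤}
  B3:  IN={c:1, d:0; rest ⊤}  OUT={b:1, c:1, d:0, f:2; rest ⊤}
  B4:  IN={b:1, c:1, d:0; rest ⊤}  OUT={b:1, c:1, d:0; rest ⊤}
  B5:  IN={b:1, c:1, d:0; rest ⊤}  OUT={b:1, c:1, d:0, f:1; rest ⊤}
  B6:  IN={b:1, c:1, d:0, f:1; rest ⊤}  OUT={b:1, c:1, d:0, f:0; rest ⊤}
  B7:  IN={c:1; rest ⊤}  OUT={c:1; rest ⊤}

Merge at B1: IN[B1] = OUT[B0] = {a: ⊤, b: ⊤, c: 1, d: ⊤, e: ⊤, f: ⊤}
Applying B1's transfer function to that IN value gives OUT[B1] (row B1 above).

Answer: {a: ⊤, b: ⊤, c: 1, d: 1, e: ⊤, f: ⊤}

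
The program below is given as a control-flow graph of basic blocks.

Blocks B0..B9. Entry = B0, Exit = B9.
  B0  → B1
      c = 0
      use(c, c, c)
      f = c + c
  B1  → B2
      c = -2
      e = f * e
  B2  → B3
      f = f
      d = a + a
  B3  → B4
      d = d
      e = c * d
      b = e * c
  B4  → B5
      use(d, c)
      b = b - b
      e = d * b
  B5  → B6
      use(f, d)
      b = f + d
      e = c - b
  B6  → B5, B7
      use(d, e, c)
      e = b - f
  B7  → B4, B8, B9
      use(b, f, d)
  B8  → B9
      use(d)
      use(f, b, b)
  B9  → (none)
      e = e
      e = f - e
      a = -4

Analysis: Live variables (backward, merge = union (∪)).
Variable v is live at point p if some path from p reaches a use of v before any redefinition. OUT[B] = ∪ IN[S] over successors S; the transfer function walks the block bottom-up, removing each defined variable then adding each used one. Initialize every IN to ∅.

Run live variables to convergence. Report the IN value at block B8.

Answer: {b, d, e, f}

Derivation:
Fixpoint table:
  B0: | IN={a, e} | OUT={a, e, f}
  B1: | IN={a, e, f} | OUT={a, c, f}
  B2: | IN={a, c, f} | OUT={c, d, f}
  B3: | IN={c, d, f} | OUT={b, c, d, f}
  B4: | IN={b, c, d, f} | OUT={c, d, f}
  B5: | IN={c, d, f} | OUT={b, c, d, e, f}
  B6: | IN={b, c, d, e, f} | OUT={b, c, d, e, f}
  B7: | IN={b, c, d, e, f} | OUT={b, c, d, e, f}
  B8: | IN={b, d, e, f} | OUT={e, f}
  B9: | IN={e, f} | OUT={}

Merge at B8: OUT[B8] = IN[B9] = {e, f}
Applying B8's transfer function to that OUT value gives IN[B8] (row B8 above).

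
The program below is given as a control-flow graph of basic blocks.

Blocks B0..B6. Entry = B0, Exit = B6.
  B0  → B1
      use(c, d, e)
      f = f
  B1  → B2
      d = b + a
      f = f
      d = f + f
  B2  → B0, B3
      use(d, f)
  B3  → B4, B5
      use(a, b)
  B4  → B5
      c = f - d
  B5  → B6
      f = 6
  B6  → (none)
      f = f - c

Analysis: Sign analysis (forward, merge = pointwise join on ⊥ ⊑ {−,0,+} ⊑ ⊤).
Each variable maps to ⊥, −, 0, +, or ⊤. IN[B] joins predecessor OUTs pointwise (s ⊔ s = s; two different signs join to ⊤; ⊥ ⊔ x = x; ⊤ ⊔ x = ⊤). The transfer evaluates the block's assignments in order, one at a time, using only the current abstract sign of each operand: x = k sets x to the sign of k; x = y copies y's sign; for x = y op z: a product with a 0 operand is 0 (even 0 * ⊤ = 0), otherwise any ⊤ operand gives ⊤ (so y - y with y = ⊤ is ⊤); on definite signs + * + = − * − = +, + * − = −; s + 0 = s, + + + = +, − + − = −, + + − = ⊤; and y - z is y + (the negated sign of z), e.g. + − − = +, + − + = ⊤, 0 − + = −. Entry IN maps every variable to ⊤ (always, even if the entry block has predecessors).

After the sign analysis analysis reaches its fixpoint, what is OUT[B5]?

Converged values:
  B0: | IN=(all ⊤) | OUT=(all ⊤)
  B1: | IN=(all ⊤) | OUT=(all ⊤)
  B2: | IN=(all ⊤) | OUT=(all ⊤)
  B3: | IN=(all ⊤) | OUT=(all ⊤)
  B4: | IN=(all ⊤) | OUT=(all ⊤)
  B5: | IN=(all ⊤) | OUT={f:+; rest ⊤}
  B6: | IN={f:+; rest ⊤} | OUT=(all ⊤)

Merge at B5: IN[B5] = OUT[B3] ⊔ OUT[B4] = {a: ⊤, b: ⊤, c: ⊤, d: ⊤, e: ⊤, f: ⊤}
Applying B5's transfer function to that IN value gives OUT[B5] (row B5 above).

Answer: {a: ⊤, b: ⊤, c: ⊤, d: ⊤, e: ⊤, f: +}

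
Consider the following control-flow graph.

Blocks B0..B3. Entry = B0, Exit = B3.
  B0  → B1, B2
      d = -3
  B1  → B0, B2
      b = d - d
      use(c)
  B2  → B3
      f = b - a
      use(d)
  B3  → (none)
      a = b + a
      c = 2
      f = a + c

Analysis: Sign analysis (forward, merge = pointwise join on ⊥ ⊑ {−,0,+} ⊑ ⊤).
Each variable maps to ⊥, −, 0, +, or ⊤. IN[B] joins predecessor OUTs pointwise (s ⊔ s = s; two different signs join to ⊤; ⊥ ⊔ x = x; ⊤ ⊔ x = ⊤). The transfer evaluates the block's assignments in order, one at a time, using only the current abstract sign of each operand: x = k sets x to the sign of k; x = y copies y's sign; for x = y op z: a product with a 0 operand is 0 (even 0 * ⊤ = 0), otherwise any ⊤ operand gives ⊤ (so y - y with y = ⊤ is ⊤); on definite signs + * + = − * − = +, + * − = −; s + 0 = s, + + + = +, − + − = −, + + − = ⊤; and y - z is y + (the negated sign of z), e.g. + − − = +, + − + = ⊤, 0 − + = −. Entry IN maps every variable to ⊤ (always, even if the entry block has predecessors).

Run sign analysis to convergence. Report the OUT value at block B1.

Answer: {a: ⊤, b: ⊤, c: ⊤, d: -, e: ⊤, f: ⊤}

Trace:
Fixpoint table:
  B0: | IN=(all ⊤) | OUT={d:-; rest ⊤}
  B1: | IN={d:-; rest ⊤} | OUT={d:-; rest ⊤}
  B2: | IN={d:-; rest ⊤} | OUT={d:-; rest ⊤}
  B3: | IN={d:-; rest ⊤} | OUT={c:+, d:-; rest ⊤}

Merge at B1: IN[B1] = OUT[B0] = {a: ⊤, b: ⊤, c: ⊤, d: -, e: ⊤, f: ⊤}
Applying B1's transfer function to that IN value gives OUT[B1] (row B1 above).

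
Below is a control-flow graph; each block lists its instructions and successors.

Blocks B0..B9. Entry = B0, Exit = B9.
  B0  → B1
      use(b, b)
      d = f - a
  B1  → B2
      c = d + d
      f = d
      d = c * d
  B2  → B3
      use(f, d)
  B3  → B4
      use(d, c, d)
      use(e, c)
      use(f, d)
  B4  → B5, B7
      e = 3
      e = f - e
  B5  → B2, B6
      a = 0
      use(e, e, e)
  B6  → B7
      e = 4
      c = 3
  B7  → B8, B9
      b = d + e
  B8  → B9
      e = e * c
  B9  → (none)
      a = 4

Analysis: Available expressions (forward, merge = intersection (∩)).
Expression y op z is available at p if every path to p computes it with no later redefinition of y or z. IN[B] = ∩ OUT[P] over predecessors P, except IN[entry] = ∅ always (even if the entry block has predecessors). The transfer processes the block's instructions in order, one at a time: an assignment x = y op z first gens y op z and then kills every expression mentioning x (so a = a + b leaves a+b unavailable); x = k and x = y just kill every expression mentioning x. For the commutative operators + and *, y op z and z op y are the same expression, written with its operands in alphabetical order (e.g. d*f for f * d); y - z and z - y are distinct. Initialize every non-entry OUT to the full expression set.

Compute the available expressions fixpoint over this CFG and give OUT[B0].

Answer: {f-a}

Derivation:
Per-block solution:
  B0: | IN={} | OUT={f-a}
  B1: | IN={f-a} | OUT={}
  B2: | IN={} | OUT={}
  B3: | IN={} | OUT={}
  B4: | IN={} | OUT={}
  B5: | IN={} | OUT={}
  B6: | IN={} | OUT={}
  B7: | IN={} | OUT={d+e}
  B8: | IN={d+e} | OUT={}
  B9: | IN={} | OUT={}

B0 is the boundary node: IN[B0] = {}
Applying B0's transfer function to that IN value gives OUT[B0] (row B0 above).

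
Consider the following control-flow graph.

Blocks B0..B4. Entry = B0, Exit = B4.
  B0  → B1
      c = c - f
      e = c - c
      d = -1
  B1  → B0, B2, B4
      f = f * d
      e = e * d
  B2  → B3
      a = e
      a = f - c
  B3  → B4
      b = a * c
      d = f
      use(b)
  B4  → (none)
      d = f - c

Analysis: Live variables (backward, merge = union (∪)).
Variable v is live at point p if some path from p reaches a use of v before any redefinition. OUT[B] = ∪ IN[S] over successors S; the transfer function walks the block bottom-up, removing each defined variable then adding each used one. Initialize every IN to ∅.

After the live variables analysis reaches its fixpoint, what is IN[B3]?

Fixpoint table:
  B0:   IN={c, f}   OUT={c, d, e, f}
  B1:   IN={c, d, e, f}   OUT={c, e, f}
  B2:   IN={c, e, f}   OUT={a, c, f}
  B3:   IN={a, c, f}   OUT={c, f}
  B4:   IN={c, f}   OUT={}

Merge at B3: OUT[B3] = IN[B4] = {c, f}
Applying B3's transfer function to that OUT value gives IN[B3] (row B3 above).

Answer: {a, c, f}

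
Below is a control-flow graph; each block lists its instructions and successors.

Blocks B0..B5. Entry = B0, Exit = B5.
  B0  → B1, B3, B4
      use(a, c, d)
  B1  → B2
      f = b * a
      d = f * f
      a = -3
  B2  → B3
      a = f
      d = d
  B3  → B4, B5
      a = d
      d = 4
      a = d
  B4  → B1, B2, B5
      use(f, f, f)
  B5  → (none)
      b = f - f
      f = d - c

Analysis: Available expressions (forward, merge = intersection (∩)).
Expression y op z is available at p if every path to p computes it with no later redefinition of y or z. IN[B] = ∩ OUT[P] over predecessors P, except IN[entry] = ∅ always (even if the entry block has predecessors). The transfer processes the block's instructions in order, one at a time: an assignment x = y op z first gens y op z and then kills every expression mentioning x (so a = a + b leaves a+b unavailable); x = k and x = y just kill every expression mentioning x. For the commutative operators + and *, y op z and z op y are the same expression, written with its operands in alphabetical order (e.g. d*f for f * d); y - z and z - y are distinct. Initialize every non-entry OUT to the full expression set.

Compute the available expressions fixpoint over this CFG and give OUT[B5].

Per-block solution:
  B0:  IN={}  OUT={}
  B1:  IN={}  OUT={f*f}
  B2:  IN={}  OUT={}
  B3:  IN={}  OUT={}
  B4:  IN={}  OUT={}
  B5:  IN={}  OUT={d-c}

Merge at B5: IN[B5] = OUT[B3] ∩ OUT[B4] = {}
Applying B5's transfer function to that IN value gives OUT[B5] (row B5 above).

Answer: {d-c}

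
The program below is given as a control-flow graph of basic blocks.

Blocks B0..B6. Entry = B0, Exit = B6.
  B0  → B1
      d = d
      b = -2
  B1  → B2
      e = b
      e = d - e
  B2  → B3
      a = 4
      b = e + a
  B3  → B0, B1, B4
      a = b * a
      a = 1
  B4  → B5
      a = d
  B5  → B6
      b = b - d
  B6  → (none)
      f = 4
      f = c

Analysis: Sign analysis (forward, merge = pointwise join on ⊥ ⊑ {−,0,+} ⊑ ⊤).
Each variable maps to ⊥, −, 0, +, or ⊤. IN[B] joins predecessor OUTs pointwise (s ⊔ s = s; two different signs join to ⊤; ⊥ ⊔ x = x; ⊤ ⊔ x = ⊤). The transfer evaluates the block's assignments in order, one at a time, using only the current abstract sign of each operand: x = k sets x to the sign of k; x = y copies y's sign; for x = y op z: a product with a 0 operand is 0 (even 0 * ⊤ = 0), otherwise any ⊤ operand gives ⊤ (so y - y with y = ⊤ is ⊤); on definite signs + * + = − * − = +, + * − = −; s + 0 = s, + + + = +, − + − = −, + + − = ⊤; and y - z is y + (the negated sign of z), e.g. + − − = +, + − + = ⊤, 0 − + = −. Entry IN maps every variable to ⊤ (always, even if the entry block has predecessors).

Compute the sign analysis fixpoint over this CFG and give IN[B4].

Fixpoint table:
  B0:  IN=(all ⊤)  OUT={b:-; rest ⊤}
  B1:  IN=(all ⊤)  OUT=(all ⊤)
  B2:  IN=(all ⊤)  OUT={a:+; rest ⊤}
  B3:  IN={a:+; rest ⊤}  OUT={a:+; rest ⊤}
  B4:  IN={a:+; rest ⊤}  OUT=(all ⊤)
  B5:  IN=(all ⊤)  OUT=(all ⊤)
  B6:  IN=(all ⊤)  OUT=(all ⊤)

Merge at B4: IN[B4] = OUT[B3] = {a: +, b: ⊤, c: ⊤, d: ⊤, e: ⊤, f: ⊤}

Answer: {a: +, b: ⊤, c: ⊤, d: ⊤, e: ⊤, f: ⊤}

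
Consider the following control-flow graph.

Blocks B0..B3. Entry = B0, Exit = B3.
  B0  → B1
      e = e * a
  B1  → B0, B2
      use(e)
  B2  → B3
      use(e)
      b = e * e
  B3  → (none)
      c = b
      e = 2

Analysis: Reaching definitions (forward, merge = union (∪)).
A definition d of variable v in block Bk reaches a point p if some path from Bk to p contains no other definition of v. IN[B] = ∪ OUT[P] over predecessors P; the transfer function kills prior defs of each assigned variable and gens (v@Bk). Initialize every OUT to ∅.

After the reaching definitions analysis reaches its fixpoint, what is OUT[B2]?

Answer: {b@B2, e@B0}

Trace:
Per-block solution:
  B0:   IN={e@B0}   OUT={e@B0}
  B1:   IN={e@B0}   OUT={e@B0}
  B2:   IN={e@B0}   OUT={b@B2, e@B0}
  B3:   IN={b@B2, e@B0}   OUT={b@B2, c@B3, e@B3}

Merge at B2: IN[B2] = OUT[B1] = {e@B0}
Applying B2's transfer function to that IN value gives OUT[B2] (row B2 above).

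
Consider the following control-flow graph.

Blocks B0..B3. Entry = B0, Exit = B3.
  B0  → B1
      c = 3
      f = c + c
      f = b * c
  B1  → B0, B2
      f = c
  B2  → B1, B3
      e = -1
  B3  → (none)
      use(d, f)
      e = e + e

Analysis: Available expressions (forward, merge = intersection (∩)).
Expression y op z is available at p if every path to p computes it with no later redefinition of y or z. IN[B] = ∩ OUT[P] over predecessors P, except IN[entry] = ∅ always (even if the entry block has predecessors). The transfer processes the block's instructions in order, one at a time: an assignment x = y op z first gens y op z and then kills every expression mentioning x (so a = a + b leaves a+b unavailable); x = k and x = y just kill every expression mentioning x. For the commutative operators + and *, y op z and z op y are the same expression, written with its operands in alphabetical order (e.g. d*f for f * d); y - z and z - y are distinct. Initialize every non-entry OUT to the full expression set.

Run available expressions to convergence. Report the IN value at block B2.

Fixpoint table:
  B0:   IN={}   OUT={b*c, c+c}
  B1:   IN={b*c, c+c}   OUT={b*c, c+c}
  B2:   IN={b*c, c+c}   OUT={b*c, c+c}
  B3:   IN={b*c, c+c}   OUT={b*c, c+c}

Merge at B2: IN[B2] = OUT[B1] = {b*c, c+c}

Answer: {b*c, c+c}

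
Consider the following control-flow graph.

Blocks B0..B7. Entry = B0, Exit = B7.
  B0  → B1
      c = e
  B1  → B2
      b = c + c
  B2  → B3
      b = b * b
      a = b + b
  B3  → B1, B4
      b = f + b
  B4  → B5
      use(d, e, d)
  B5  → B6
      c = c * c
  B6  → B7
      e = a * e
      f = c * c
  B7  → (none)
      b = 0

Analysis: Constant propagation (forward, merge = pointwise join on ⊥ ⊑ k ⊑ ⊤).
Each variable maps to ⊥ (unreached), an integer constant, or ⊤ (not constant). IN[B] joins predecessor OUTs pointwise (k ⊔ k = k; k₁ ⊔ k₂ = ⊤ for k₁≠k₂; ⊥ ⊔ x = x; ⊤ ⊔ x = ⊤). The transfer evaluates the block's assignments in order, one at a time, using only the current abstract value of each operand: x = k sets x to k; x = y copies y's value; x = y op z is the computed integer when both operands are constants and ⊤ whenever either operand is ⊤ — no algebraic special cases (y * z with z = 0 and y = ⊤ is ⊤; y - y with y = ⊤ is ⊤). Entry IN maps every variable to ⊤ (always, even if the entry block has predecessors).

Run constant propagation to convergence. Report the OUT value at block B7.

Answer: {a: ⊤, b: 0, c: ⊤, d: ⊤, e: ⊤, f: ⊤}

Trace:
Converged values:
  B0: | IN=(all ⊤) | OUT=(all ⊤)
  B1: | IN=(all ⊤) | OUT=(all ⊤)
  B2: | IN=(all ⊤) | OUT=(all ⊤)
  B3: | IN=(all ⊤) | OUT=(all ⊤)
  B4: | IN=(all ⊤) | OUT=(all ⊤)
  B5: | IN=(all ⊤) | OUT=(all ⊤)
  B6: | IN=(all ⊤) | OUT=(all ⊤)
  B7: | IN=(all ⊤) | OUT={b:0; rest ⊤}

Merge at B7: IN[B7] = OUT[B6] = {a: ⊤, b: ⊤, c: ⊤, d: ⊤, e: ⊤, f: ⊤}
Applying B7's transfer function to that IN value gives OUT[B7] (row B7 above).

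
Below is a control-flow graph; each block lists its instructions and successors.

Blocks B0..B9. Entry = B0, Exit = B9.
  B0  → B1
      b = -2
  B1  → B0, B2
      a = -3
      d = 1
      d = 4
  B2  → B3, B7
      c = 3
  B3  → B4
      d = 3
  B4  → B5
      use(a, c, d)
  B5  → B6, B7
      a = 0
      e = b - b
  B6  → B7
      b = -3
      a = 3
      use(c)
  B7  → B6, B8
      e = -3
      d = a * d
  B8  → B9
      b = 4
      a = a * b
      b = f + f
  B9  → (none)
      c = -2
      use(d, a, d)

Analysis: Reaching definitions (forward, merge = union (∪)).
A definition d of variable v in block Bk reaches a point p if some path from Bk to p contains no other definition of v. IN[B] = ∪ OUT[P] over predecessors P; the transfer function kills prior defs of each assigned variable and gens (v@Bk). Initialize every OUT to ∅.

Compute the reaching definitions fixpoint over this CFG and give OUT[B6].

Converged values:
  B0:  IN={a@B1, b@B0, d@B1}  OUT={a@B1, b@B0, d@B1}
  B1:  IN={a@B1, b@B0, d@B1}  OUT={a@B1, b@B0, d@B1}
  B2:  IN={a@B1, b@B0, d@B1}  OUT={a@B1, b@B0, c@B2, d@B1}
  B3:  IN={a@B1, b@B0, c@B2, d@B1}  OUT={a@B1, b@B0, c@B2, d@B3}
  B4:  IN={a@B1, b@B0, c@B2, d@B3}  OUT={a@B1, b@B0, c@B2, d@B3}
  B5:  IN={a@B1, b@B0, c@B2, d@B3}  OUT={a@B5, b@B0, c@B2, d@B3, e@B5}
  B6:  IN={a@B1, a@B5, a@B6, b@B0, b@B6, c@B2, d@B3, d@B7, e@B5, e@B7}  OUT={a@B6, b@B6, c@B2, d@B3, d@B7, e@B5, e@B7}
  B7:  IN={a@B1, a@B5, a@B6, b@B0, b@B6, c@B2, d@B1, d@B3, d@B7, e@B5, e@B7}  OUT={a@B1, a@B5, a@B6, b@B0, b@B6, c@B2, d@B7, e@B7}
  B8:  IN={a@B1, a@B5, a@B6, b@B0, b@B6, c@B2, d@B7, e@B7}  OUT={a@B8, b@B8, c@B2, d@B7, e@B7}
  B9:  IN={a@B8, b@B8, c@B2, d@B7, e@B7}  OUT={a@B8, b@B8, c@B9, d@B7, e@B7}

Merge at B6: IN[B6] = OUT[B5] ⊔ OUT[B7] = {a@B1, a@B5, a@B6, b@B0, b@B6, c@B2, d@B3, d@B7, e@B5, e@B7}
Applying B6's transfer function to that IN value gives OUT[B6] (row B6 above).

Answer: {a@B6, b@B6, c@B2, d@B3, d@B7, e@B5, e@B7}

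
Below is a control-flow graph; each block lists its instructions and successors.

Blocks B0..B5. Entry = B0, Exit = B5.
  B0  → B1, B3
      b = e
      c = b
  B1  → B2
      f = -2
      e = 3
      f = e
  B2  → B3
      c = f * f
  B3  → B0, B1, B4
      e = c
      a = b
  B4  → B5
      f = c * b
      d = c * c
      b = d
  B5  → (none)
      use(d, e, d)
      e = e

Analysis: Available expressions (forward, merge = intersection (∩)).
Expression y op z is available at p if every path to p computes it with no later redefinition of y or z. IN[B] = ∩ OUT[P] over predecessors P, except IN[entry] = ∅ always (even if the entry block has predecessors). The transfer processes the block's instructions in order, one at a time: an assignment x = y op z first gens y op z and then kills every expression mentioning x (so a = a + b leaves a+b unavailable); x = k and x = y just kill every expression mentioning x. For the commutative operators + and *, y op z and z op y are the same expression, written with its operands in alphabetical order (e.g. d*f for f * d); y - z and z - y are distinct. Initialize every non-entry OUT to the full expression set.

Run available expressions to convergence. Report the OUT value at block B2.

Per-block solution:
  B0: | IN={} | OUT={}
  B1: | IN={} | OUT={}
  B2: | IN={} | OUT={f*f}
  B3: | IN={} | OUT={}
  B4: | IN={} | OUT={c*c}
  B5: | IN={c*c} | OUT={c*c}

Merge at B2: IN[B2] = OUT[B1] = {}
Applying B2's transfer function to that IN value gives OUT[B2] (row B2 above).

Answer: {f*f}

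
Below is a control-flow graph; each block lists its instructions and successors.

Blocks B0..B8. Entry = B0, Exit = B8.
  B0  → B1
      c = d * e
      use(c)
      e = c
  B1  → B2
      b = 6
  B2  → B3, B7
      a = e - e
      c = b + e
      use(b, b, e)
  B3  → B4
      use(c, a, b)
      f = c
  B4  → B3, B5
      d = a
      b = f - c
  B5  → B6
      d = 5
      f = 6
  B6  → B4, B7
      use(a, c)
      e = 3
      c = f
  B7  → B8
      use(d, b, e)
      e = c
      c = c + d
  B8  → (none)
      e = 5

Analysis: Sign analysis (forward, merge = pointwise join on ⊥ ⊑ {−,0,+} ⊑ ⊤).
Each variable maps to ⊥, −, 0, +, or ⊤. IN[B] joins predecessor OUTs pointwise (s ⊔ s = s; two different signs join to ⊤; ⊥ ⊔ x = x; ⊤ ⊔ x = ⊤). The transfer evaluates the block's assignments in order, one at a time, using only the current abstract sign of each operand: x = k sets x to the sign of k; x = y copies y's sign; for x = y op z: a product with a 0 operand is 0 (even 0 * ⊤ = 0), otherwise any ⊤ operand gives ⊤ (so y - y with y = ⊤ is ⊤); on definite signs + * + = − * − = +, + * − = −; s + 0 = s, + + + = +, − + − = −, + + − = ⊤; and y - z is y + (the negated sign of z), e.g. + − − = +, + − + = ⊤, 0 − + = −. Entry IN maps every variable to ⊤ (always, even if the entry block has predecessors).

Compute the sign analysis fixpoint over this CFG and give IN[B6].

Answer: {a: ⊤, b: ⊤, c: ⊤, d: +, e: ⊤, f: +}

Working:
Per-block solution:
  B0:   IN=(all ⊤)   OUT=(all ⊤)
  B1:   IN=(all ⊤)   OUT={b:+; rest ⊤}
  B2:   IN={b:+; rest ⊤}   OUT={b:+; rest ⊤}
  B3:   IN=(all ⊤)   OUT=(all ⊤)
  B4:   IN=(all ⊤)   OUT=(all ⊤)
  B5:   IN=(all ⊤)   OUT={d:+, f:+; rest ⊤}
  B6:   IN={d:+, f:+; rest ⊤}   OUT={c:+, d:+, e:+, f:+; rest ⊤}
  B7:   IN=(all ⊤)   OUT=(all ⊤)
  B8:   IN=(all ⊤)   OUT={e:+; rest ⊤}

Merge at B6: IN[B6] = OUT[B5] = {a: ⊤, b: ⊤, c: ⊤, d: +, e: ⊤, f: +}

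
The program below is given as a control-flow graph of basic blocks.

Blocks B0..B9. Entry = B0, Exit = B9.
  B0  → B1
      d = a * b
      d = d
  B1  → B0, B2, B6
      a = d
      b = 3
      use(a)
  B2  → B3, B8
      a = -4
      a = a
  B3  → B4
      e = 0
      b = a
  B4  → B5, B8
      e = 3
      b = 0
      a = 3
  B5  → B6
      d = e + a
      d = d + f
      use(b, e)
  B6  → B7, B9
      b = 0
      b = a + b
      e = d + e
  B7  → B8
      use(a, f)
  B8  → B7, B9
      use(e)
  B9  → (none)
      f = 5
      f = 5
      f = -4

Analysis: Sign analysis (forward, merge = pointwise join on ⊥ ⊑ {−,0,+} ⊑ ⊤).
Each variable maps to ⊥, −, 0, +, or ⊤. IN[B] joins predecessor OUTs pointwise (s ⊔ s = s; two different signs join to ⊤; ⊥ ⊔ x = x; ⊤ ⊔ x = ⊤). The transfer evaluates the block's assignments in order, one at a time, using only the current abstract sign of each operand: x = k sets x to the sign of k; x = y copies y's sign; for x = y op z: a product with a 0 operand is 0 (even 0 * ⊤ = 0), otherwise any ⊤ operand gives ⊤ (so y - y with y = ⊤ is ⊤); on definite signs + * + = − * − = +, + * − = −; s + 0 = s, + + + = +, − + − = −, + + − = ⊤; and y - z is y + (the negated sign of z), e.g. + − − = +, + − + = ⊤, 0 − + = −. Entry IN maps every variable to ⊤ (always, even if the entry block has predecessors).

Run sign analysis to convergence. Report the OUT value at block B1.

Answer: {a: ⊤, b: +, c: ⊤, d: ⊤, e: ⊤, f: ⊤}

Working:
Fixpoint table:
  B0:   IN=(all ⊤)   OUT=(all ⊤)
  B1:   IN=(all ⊤)   OUT={b:+; rest ⊤}
  B2:   IN={b:+; rest ⊤}   OUT={a:-, b:+; rest ⊤}
  B3:   IN={a:-, b:+; rest ⊤}   OUT={a:-, b:-, e:0; rest ⊤}
  B4:   IN={a:-, b:-, e:0; rest ⊤}   OUT={a:+, b:0, e:+; rest ⊤}
  B5:   IN={a:+, b:0, e:+; rest ⊤}   OUT={a:+, b:0, e:+; rest ⊤}
  B6:   IN=(all ⊤)   OUT=(all ⊤)
  B7:   IN=(all ⊤)   OUT=(all ⊤)
  B8:   IN=(all ⊤)   OUT=(all ⊤)
  B9:   IN=(all ⊤)   OUT={f:-; rest ⊤}

Merge at B1: IN[B1] = OUT[B0] = {a: ⊤, b: ⊤, c: ⊤, d: ⊤, e: ⊤, f: ⊤}
Applying B1's transfer function to that IN value gives OUT[B1] (row B1 above).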